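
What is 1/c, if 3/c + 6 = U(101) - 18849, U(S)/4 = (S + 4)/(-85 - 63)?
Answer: -232580/37 ≈ -6285.9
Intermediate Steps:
U(S) = -4/37 - S/37 (U(S) = 4*((S + 4)/(-85 - 63)) = 4*((4 + S)/(-148)) = 4*((4 + S)*(-1/148)) = 4*(-1/37 - S/148) = -4/37 - S/37)
c = -37/232580 (c = 3/(-6 + ((-4/37 - 1/37*101) - 18849)) = 3/(-6 + ((-4/37 - 101/37) - 18849)) = 3/(-6 + (-105/37 - 18849)) = 3/(-6 - 697518/37) = 3/(-697740/37) = 3*(-37/697740) = -37/232580 ≈ -0.00015909)
1/c = 1/(-37/232580) = -232580/37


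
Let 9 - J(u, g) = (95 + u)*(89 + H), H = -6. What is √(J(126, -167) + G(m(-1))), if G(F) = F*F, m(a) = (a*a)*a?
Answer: 3*I*√2037 ≈ 135.4*I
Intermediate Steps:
m(a) = a³ (m(a) = a²*a = a³)
J(u, g) = -7876 - 83*u (J(u, g) = 9 - (95 + u)*(89 - 6) = 9 - (95 + u)*83 = 9 - (7885 + 83*u) = 9 + (-7885 - 83*u) = -7876 - 83*u)
G(F) = F²
√(J(126, -167) + G(m(-1))) = √((-7876 - 83*126) + ((-1)³)²) = √((-7876 - 10458) + (-1)²) = √(-18334 + 1) = √(-18333) = 3*I*√2037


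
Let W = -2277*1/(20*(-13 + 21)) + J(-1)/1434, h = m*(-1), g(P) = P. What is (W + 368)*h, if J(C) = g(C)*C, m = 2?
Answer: -40584431/57360 ≈ -707.54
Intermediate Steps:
h = -2 (h = 2*(-1) = -2)
J(C) = C**2 (J(C) = C*C = C**2)
W = -1632529/114720 (W = -2277*1/(20*(-13 + 21)) + (-1)**2/1434 = -2277/(8*20) + 1*(1/1434) = -2277/160 + 1/1434 = -1632529/114720 ≈ -14.231)
(W + 368)*h = (-1632529/114720 + 368)*(-2) = (40584431/114720)*(-2) = -40584431/57360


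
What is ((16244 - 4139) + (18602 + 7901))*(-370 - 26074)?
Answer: -1020949952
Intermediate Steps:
((16244 - 4139) + (18602 + 7901))*(-370 - 26074) = (12105 + 26503)*(-26444) = 38608*(-26444) = -1020949952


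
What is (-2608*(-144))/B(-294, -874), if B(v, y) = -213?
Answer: -125184/71 ≈ -1763.2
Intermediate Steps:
(-2608*(-144))/B(-294, -874) = -2608*(-144)/(-213) = 375552*(-1/213) = -125184/71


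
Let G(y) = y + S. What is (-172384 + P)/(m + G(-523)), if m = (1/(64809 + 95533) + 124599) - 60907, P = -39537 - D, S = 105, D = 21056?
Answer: -37355998134/10145479709 ≈ -3.6820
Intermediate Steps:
P = -60593 (P = -39537 - 1*21056 = -39537 - 21056 = -60593)
G(y) = 105 + y (G(y) = y + 105 = 105 + y)
m = 10212502665/160342 (m = (1/160342 + 124599) - 60907 = 19978452859/160342 - 60907 = 10212502665/160342 ≈ 63692.)
(-172384 + P)/(m + G(-523)) = (-172384 - 60593)/(10212502665/160342 + (105 - 523)) = -232977/(10212502665/160342 - 418) = -232977/10145479709/160342 = -232977*160342/10145479709 = -37355998134/10145479709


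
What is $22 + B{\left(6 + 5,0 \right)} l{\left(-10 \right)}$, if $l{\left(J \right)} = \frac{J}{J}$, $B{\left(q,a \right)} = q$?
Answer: $33$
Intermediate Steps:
$l{\left(J \right)} = 1$
$22 + B{\left(6 + 5,0 \right)} l{\left(-10 \right)} = 22 + \left(6 + 5\right) 1 = 22 + 11 \cdot 1 = 22 + 11 = 33$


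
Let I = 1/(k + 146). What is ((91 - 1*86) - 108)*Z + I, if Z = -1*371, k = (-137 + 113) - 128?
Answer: 229277/6 ≈ 38213.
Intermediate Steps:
k = -152 (k = -24 - 128 = -152)
I = -1/6 (I = 1/(-152 + 146) = 1/(-6) = -1/6 ≈ -0.16667)
Z = -371
((91 - 1*86) - 108)*Z + I = ((91 - 1*86) - 108)*(-371) - 1/6 = ((91 - 86) - 108)*(-371) - 1/6 = (5 - 108)*(-371) - 1/6 = -103*(-371) - 1/6 = 38213 - 1/6 = 229277/6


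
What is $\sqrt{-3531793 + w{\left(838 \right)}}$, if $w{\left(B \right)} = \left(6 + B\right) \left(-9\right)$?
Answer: $i \sqrt{3539389} \approx 1881.3 i$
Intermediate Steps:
$w{\left(B \right)} = -54 - 9 B$
$\sqrt{-3531793 + w{\left(838 \right)}} = \sqrt{-3531793 - 7596} = \sqrt{-3539389} = i \sqrt{3539389}$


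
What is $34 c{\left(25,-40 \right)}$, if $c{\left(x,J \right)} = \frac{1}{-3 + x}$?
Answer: $\frac{17}{11} \approx 1.5455$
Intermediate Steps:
$34 c{\left(25,-40 \right)} = \frac{34}{-3 + 25} = \frac{34}{22} = 34 \cdot \frac{1}{22} = \frac{17}{11}$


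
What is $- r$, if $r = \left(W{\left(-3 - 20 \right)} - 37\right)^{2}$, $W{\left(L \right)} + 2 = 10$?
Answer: $-841$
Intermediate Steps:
$W{\left(L \right)} = 8$ ($W{\left(L \right)} = -2 + 10 = 8$)
$r = 841$ ($r = \left(8 - 37\right)^{2} = \left(-29\right)^{2} = 841$)
$- r = \left(-1\right) 841 = -841$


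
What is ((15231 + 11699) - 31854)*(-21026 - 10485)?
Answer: 155160164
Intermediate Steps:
((15231 + 11699) - 31854)*(-21026 - 10485) = (26930 - 31854)*(-31511) = -4924*(-31511) = 155160164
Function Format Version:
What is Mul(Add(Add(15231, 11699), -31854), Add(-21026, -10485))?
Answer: 155160164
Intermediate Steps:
Mul(Add(Add(15231, 11699), -31854), Add(-21026, -10485)) = Mul(Add(26930, -31854), -31511) = Mul(-4924, -31511) = 155160164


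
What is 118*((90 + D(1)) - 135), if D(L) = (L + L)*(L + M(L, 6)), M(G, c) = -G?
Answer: -5310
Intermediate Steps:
D(L) = 0 (D(L) = (L + L)*(L - L) = (2*L)*0 = 0)
118*((90 + D(1)) - 135) = 118*((90 + 0) - 135) = 118*(90 - 135) = 118*(-45) = -5310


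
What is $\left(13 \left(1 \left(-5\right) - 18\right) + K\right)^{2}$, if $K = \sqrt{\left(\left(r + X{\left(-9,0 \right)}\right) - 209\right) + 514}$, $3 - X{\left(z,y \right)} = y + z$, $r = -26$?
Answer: $\left(299 - \sqrt{291}\right)^{2} \approx 79491.0$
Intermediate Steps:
$X{\left(z,y \right)} = 3 - y - z$ ($X{\left(z,y \right)} = 3 - \left(y + z\right) = 3 - y - z$)
$K = \sqrt{291}$ ($K = \sqrt{\left(\left(-26 - -12\right) - 209\right) + 514} = \sqrt{\left(\left(-26 + \left(3 + 0 + 9\right)\right) - 209\right) + 514} = \sqrt{\left(\left(-26 + 12\right) - 209\right) + 514} = \sqrt{\left(-14 - 209\right) + 514} = \sqrt{-223 + 514} = \sqrt{291} \approx 17.059$)
$\left(13 \left(1 \left(-5\right) - 18\right) + K\right)^{2} = \left(13 \left(1 \left(-5\right) - 18\right) + \sqrt{291}\right)^{2} = \left(13 \left(-5 - 18\right) + \sqrt{291}\right)^{2} = \left(13 \left(-23\right) + \sqrt{291}\right)^{2} = \left(-299 + \sqrt{291}\right)^{2}$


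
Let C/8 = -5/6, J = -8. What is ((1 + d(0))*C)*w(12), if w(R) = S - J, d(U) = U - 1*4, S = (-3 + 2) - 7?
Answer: 0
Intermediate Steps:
C = -20/3 (C = 8*(-5/6) = 8*(-5*⅙) = 8*(-⅚) = -20/3 ≈ -6.6667)
S = -8 (S = -1 - 7 = -8)
d(U) = -4 + U (d(U) = U - 4 = -4 + U)
w(R) = 0 (w(R) = -8 - 1*(-8) = -8 + 8 = 0)
((1 + d(0))*C)*w(12) = ((1 + (-4 + 0))*(-20/3))*0 = ((1 - 4)*(-20/3))*0 = -3*(-20/3)*0 = 20*0 = 0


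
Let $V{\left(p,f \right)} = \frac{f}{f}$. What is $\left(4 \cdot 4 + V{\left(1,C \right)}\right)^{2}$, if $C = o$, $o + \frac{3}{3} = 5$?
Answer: $289$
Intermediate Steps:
$o = 4$ ($o = -1 + 5 = 4$)
$C = 4$
$V{\left(p,f \right)} = 1$
$\left(4 \cdot 4 + V{\left(1,C \right)}\right)^{2} = \left(4 \cdot 4 + 1\right)^{2} = \left(16 + 1\right)^{2} = 17^{2} = 289$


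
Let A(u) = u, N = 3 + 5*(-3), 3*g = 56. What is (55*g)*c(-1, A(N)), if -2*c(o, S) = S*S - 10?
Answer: -206360/3 ≈ -68787.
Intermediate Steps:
g = 56/3 (g = (⅓)*56 = 56/3 ≈ 18.667)
N = -12 (N = 3 - 15 = -12)
c(o, S) = 5 - S²/2 (c(o, S) = -(S*S - 10)/2 = -(S² - 10)/2 = -(-10 + S²)/2 = 5 - S²/2)
(55*g)*c(-1, A(N)) = (55*(56/3))*(5 - ½*(-12)²) = 3080*(5 - ½*144)/3 = 3080*(5 - 72)/3 = (3080/3)*(-67) = -206360/3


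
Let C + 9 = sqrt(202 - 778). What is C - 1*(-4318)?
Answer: 4309 + 24*I ≈ 4309.0 + 24.0*I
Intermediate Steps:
C = -9 + 24*I (C = -9 + sqrt(202 - 778) = -9 + sqrt(-576) = -9 + 24*I ≈ -9.0 + 24.0*I)
C - 1*(-4318) = (-9 + 24*I) - 1*(-4318) = (-9 + 24*I) + 4318 = 4309 + 24*I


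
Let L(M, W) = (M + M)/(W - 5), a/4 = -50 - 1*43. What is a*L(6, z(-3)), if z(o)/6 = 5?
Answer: -4464/25 ≈ -178.56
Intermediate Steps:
z(o) = 30 (z(o) = 6*5 = 30)
a = -372 (a = 4*(-50 - 1*43) = 4*(-50 - 43) = 4*(-93) = -372)
L(M, W) = 2*M/(-5 + W) (L(M, W) = (2*M)/(-5 + W) = 2*M/(-5 + W))
a*L(6, z(-3)) = -744*6/(-5 + 30) = -744*6/25 = -372*12/25 = -4464/25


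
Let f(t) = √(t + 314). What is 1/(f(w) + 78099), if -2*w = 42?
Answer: 78099/6099453508 - √293/6099453508 ≈ 1.2801e-5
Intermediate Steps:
w = -21 (w = -½*42 = -21)
f(t) = √(314 + t)
1/(f(w) + 78099) = 1/(√(314 - 21) + 78099) = 1/(√293 + 78099) = 1/(78099 + √293)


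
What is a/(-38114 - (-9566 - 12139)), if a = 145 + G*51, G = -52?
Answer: 2507/16409 ≈ 0.15278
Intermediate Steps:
a = -2507 (a = 145 - 52*51 = 145 - 2652 = -2507)
a/(-38114 - (-9566 - 12139)) = -2507/(-38114 - (-9566 - 12139)) = -2507/(-38114 - 1*(-21705)) = -2507/(-38114 + 21705) = -2507/(-16409) = -2507*(-1/16409) = 2507/16409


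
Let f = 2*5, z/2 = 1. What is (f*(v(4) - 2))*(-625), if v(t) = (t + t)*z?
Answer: -87500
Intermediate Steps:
z = 2 (z = 2*1 = 2)
v(t) = 4*t (v(t) = (t + t)*2 = (2*t)*2 = 4*t)
f = 10
(f*(v(4) - 2))*(-625) = (10*(4*4 - 2))*(-625) = (10*(16 - 2))*(-625) = (10*14)*(-625) = 140*(-625) = -87500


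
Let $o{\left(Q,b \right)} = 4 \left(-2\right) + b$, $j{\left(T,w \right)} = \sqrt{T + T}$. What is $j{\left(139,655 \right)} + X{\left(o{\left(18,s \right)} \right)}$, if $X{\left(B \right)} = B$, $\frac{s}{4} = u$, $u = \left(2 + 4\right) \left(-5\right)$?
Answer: $-128 + \sqrt{278} \approx -111.33$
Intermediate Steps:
$j{\left(T,w \right)} = \sqrt{2} \sqrt{T}$ ($j{\left(T,w \right)} = \sqrt{2 T} = \sqrt{2} \sqrt{T}$)
$u = -30$ ($u = 6 \left(-5\right) = -30$)
$s = -120$ ($s = 4 \left(-30\right) = -120$)
$o{\left(Q,b \right)} = -8 + b$
$j{\left(139,655 \right)} + X{\left(o{\left(18,s \right)} \right)} = \sqrt{2} \sqrt{139} - 128 = \sqrt{278} - 128 = -128 + \sqrt{278}$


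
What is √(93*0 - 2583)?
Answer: 3*I*√287 ≈ 50.823*I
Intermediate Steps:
√(93*0 - 2583) = √(0 - 2583) = √(-2583) = 3*I*√287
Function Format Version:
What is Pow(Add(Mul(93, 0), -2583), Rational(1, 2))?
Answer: Mul(3, I, Pow(287, Rational(1, 2))) ≈ Mul(50.823, I)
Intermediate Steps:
Pow(Add(Mul(93, 0), -2583), Rational(1, 2)) = Pow(Add(0, -2583), Rational(1, 2)) = Pow(-2583, Rational(1, 2)) = Mul(3, I, Pow(287, Rational(1, 2)))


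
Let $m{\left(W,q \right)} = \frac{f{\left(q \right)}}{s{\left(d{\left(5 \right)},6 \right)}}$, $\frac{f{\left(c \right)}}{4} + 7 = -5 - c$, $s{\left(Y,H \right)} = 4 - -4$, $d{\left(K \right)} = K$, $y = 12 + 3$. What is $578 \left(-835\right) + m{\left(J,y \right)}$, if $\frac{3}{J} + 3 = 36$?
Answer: $- \frac{965287}{2} \approx -4.8264 \cdot 10^{5}$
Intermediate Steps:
$J = \frac{1}{11}$ ($J = \frac{3}{-3 + 36} = \frac{3}{33} = 3 \cdot \frac{1}{33} = \frac{1}{11} \approx 0.090909$)
$y = 15$
$s{\left(Y,H \right)} = 8$ ($s{\left(Y,H \right)} = 4 + 4 = 8$)
$f{\left(c \right)} = -48 - 4 c$ ($f{\left(c \right)} = -28 + 4 \left(-5 - c\right) = -28 - \left(20 + 4 c\right) = -48 - 4 c$)
$m{\left(W,q \right)} = -6 - \frac{q}{2}$ ($m{\left(W,q \right)} = \frac{-48 - 4 q}{8} = \left(-48 - 4 q\right) \frac{1}{8} = -6 - \frac{q}{2}$)
$578 \left(-835\right) + m{\left(J,y \right)} = 578 \left(-835\right) - \frac{27}{2} = -482630 - \frac{27}{2} = - \frac{965287}{2}$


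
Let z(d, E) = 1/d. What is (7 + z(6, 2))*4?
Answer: 86/3 ≈ 28.667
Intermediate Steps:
(7 + z(6, 2))*4 = (7 + 1/6)*4 = (7 + ⅙)*4 = (43/6)*4 = 86/3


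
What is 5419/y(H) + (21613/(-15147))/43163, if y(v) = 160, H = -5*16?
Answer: 3542884340579/104606393760 ≈ 33.869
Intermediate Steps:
H = -80
5419/y(H) + (21613/(-15147))/43163 = 5419/160 + (21613/(-15147))/43163 = 5419*(1/160) + (21613*(-1/15147))*(1/43163) = 5419/160 - 21613/15147*1/43163 = 5419/160 - 21613/653789961 = 3542884340579/104606393760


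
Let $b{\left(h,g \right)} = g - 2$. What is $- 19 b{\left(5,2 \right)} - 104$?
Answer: $-104$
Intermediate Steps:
$b{\left(h,g \right)} = -2 + g$ ($b{\left(h,g \right)} = g - 2 = -2 + g$)
$- 19 b{\left(5,2 \right)} - 104 = - 19 \left(-2 + 2\right) - 104 = \left(-19\right) 0 - 104 = 0 - 104 = -104$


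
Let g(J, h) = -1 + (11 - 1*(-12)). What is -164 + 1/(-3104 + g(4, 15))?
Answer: -505449/3082 ≈ -164.00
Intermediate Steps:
g(J, h) = 22 (g(J, h) = -1 + (11 + 12) = -1 + 23 = 22)
-164 + 1/(-3104 + g(4, 15)) = -164 + 1/(-3104 + 22) = -164 + 1/(-3082) = -164 - 1/3082 = -505449/3082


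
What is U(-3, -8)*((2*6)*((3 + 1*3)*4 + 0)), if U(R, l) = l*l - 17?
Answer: 13536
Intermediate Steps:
U(R, l) = -17 + l² (U(R, l) = l² - 17 = -17 + l²)
U(-3, -8)*((2*6)*((3 + 1*3)*4 + 0)) = (-17 + (-8)²)*((2*6)*((3 + 1*3)*4 + 0)) = (-17 + 64)*(12*((3 + 3)*4 + 0)) = 47*(12*(6*4 + 0)) = 47*(12*(24 + 0)) = 47*(12*24) = 47*288 = 13536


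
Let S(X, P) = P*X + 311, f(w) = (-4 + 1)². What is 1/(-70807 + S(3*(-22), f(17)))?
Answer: -1/71090 ≈ -1.4067e-5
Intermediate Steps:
f(w) = 9 (f(w) = (-3)² = 9)
S(X, P) = 311 + P*X
1/(-70807 + S(3*(-22), f(17))) = 1/(-70807 + (311 + 9*(3*(-22)))) = 1/(-70807 + (311 + 9*(-66))) = 1/(-70807 + (311 - 594)) = 1/(-70807 - 283) = 1/(-71090) = -1/71090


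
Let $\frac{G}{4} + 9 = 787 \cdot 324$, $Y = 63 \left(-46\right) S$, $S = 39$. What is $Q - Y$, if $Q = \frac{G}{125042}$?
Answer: $\frac{7066758420}{62521} \approx 1.1303 \cdot 10^{5}$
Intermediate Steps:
$Y = -113022$ ($Y = 63 \left(-46\right) 39 = \left(-2898\right) 39 = -113022$)
$G = 1019916$ ($G = -36 + 4 \cdot 787 \cdot 324 = -36 + 4 \cdot 254988 = -36 + 1019952 = 1019916$)
$Q = \frac{509958}{62521}$ ($Q = \frac{1019916}{125042} = 1019916 \cdot \frac{1}{125042} = \frac{509958}{62521} \approx 8.1566$)
$Q - Y = \frac{509958}{62521} - -113022 = \frac{509958}{62521} + 113022 = \frac{7066758420}{62521}$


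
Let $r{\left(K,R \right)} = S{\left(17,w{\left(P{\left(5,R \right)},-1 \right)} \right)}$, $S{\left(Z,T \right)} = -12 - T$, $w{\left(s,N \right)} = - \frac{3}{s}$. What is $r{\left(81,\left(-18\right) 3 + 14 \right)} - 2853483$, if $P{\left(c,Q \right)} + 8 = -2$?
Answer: $- \frac{28534953}{10} \approx -2.8535 \cdot 10^{6}$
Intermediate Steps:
$P{\left(c,Q \right)} = -10$ ($P{\left(c,Q \right)} = -8 - 2 = -10$)
$r{\left(K,R \right)} = - \frac{123}{10}$ ($r{\left(K,R \right)} = -12 - - \frac{3}{-10} = -12 - \left(-3\right) \left(- \frac{1}{10}\right) = -12 - \frac{3}{10} = - \frac{123}{10}$)
$r{\left(81,\left(-18\right) 3 + 14 \right)} - 2853483 = - \frac{123}{10} - 2853483 = - \frac{28534953}{10}$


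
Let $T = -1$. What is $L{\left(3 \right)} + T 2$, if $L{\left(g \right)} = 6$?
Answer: $4$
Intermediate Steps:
$L{\left(3 \right)} + T 2 = 6 - 2 = 4$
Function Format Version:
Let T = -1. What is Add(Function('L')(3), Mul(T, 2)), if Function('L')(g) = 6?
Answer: 4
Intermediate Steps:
Add(Function('L')(3), Mul(T, 2)) = Add(6, Mul(-1, 2)) = Add(6, -2) = 4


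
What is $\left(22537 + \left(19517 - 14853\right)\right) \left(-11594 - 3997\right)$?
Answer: $-424090791$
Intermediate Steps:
$\left(22537 + \left(19517 - 14853\right)\right) \left(-11594 - 3997\right) = \left(22537 + 4664\right) \left(-15591\right) = 27201 \left(-15591\right) = -424090791$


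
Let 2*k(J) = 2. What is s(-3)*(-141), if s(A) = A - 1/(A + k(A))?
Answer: 705/2 ≈ 352.50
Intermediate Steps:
k(J) = 1 (k(J) = (½)*2 = 1)
s(A) = A - 1/(1 + A) (s(A) = A - 1/(A + 1) = A - 1/(1 + A))
s(-3)*(-141) = ((-1 - 3 + (-3)²)/(1 - 3))*(-141) = ((-1 - 3 + 9)/(-2))*(-141) = -½*5*(-141) = -5/2*(-141) = 705/2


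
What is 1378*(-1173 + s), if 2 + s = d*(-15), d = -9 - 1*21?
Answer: -999050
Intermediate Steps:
d = -30 (d = -9 - 21 = -30)
s = 448 (s = -2 - 30*(-15) = -2 + 450 = 448)
1378*(-1173 + s) = 1378*(-1173 + 448) = 1378*(-725) = -999050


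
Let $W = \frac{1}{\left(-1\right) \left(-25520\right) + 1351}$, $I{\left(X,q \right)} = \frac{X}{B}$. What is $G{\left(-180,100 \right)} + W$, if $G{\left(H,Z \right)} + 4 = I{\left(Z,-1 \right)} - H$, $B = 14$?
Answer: $\frac{34448629}{188097} \approx 183.14$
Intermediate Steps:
$I{\left(X,q \right)} = \frac{X}{14}$
$G{\left(H,Z \right)} = -4 - H + \frac{Z}{14}$ ($G{\left(H,Z \right)} = -4 - \left(H - \frac{Z}{14}\right) = -4 - H + \frac{Z}{14}$)
$W = \frac{1}{26871}$ ($W = \frac{1}{25520 + 1351} = \frac{1}{26871} \approx 3.7215 \cdot 10^{-5}$)
$G{\left(-180,100 \right)} + W = \left(-4 - -180 + \frac{1}{14} \cdot 100\right) + \frac{1}{26871} = \left(-4 + 180 + \frac{50}{7}\right) + \frac{1}{26871} = \frac{1282}{7} + \frac{1}{26871} = \frac{34448629}{188097}$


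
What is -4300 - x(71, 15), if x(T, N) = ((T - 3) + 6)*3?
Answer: -4522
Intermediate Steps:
x(T, N) = 9 + 3*T (x(T, N) = ((-3 + T) + 6)*3 = (3 + T)*3 = 9 + 3*T)
-4300 - x(71, 15) = -4300 - (9 + 3*71) = -4300 - (9 + 213) = -4300 - 1*222 = -4300 - 222 = -4522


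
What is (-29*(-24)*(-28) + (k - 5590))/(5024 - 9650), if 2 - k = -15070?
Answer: 5003/2313 ≈ 2.1630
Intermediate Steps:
k = 15072 (k = 2 - 1*(-15070) = 2 + 15070 = 15072)
(-29*(-24)*(-28) + (k - 5590))/(5024 - 9650) = (-29*(-24)*(-28) + (15072 - 5590))/(5024 - 9650) = (696*(-28) + 9482)/(-4626) = (-19488 + 9482)*(-1/4626) = -10006*(-1/4626) = 5003/2313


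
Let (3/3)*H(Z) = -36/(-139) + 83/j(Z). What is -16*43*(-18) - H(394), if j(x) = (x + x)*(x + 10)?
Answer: 547992020143/44250928 ≈ 12384.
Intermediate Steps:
j(x) = 2*x*(10 + x) (j(x) = (2*x)*(10 + x) = 2*x*(10 + x))
H(Z) = 36/139 + 83/(2*Z*(10 + Z)) (H(Z) = -36/(-139) + 83/((2*Z*(10 + Z))) = -36*(-1/139) + 83*(1/(2*Z*(10 + Z))) = 36/139 + 83/(2*Z*(10 + Z)))
-16*43*(-18) - H(394) = -16*43*(-18) - (11537 + 72*394*(10 + 394))/(278*394*(10 + 394)) = -688*(-18) - (11537 + 72*394*404)/(278*394*404) = 12384 - (11537 + 11460672)/(278*394*404) = 12384 - 11472209/(278*394*404) = 12384 - 1*11472209/44250928 = 12384 - 11472209/44250928 = 547992020143/44250928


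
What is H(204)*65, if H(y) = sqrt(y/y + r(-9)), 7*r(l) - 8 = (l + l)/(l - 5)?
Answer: 65*sqrt(114)/7 ≈ 99.144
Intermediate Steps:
r(l) = 8/7 + 2*l/(7*(-5 + l)) (r(l) = 8/7 + ((l + l)/(l - 5))/7 = 8/7 + ((2*l)/(-5 + l))/7 = 8/7 + (2*l/(-5 + l))/7 = 8/7 + 2*l/(7*(-5 + l)))
H(y) = sqrt(114)/7 (H(y) = sqrt(y/y + 10*(-4 - 9)/(7*(-5 - 9))) = sqrt(1 + (10/7)*(-13)/(-14)) = sqrt(1 + (10/7)*(-1/14)*(-13)) = sqrt(1 + 65/49) = sqrt(114/49) = sqrt(114)/7)
H(204)*65 = (sqrt(114)/7)*65 = 65*sqrt(114)/7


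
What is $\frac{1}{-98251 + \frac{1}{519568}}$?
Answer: $- \frac{519568}{51048075567} \approx -1.0178 \cdot 10^{-5}$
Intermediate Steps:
$\frac{1}{-98251 + \frac{1}{519568}} = \frac{1}{- \frac{51048075567}{519568}} = - \frac{519568}{51048075567}$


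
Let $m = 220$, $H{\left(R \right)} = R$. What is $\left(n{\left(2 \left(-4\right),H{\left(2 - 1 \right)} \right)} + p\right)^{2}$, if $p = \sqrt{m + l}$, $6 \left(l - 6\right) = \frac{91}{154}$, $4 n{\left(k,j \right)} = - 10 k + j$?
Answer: $\frac{335893}{528} + \frac{27 \sqrt{984885}}{44} \approx 1245.1$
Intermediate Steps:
$n{\left(k,j \right)} = - \frac{5 k}{2} + \frac{j}{4}$ ($n{\left(k,j \right)} = \frac{- 10 k + j}{4} = \frac{j - 10 k}{4} = - \frac{5 k}{2} + \frac{j}{4}$)
$l = \frac{805}{132}$ ($l = 6 + \frac{91 \cdot \frac{1}{154}}{6} = 6 + \frac{1}{6} \cdot \frac{13}{22} = 6 + \frac{13}{132} = \frac{805}{132} \approx 6.0985$)
$p = \frac{\sqrt{984885}}{66}$ ($p = \sqrt{220 + \frac{805}{132}} = \sqrt{\frac{29845}{132}} = \frac{\sqrt{984885}}{66} \approx 15.037$)
$\left(n{\left(2 \left(-4\right),H{\left(2 - 1 \right)} \right)} + p\right)^{2} = \left(\left(- \frac{5 \cdot 2 \left(-4\right)}{2} + \frac{2 - 1}{4}\right) + \frac{\sqrt{984885}}{66}\right)^{2} = \left(\left(\left(- \frac{5}{2}\right) \left(-8\right) + \frac{1}{4} \cdot 1\right) + \frac{\sqrt{984885}}{66}\right)^{2} = \left(\left(20 + \frac{1}{4}\right) + \frac{\sqrt{984885}}{66}\right)^{2} = \left(\frac{81}{4} + \frac{\sqrt{984885}}{66}\right)^{2}$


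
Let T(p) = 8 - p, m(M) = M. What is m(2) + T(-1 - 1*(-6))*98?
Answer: 296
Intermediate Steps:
m(2) + T(-1 - 1*(-6))*98 = 2 + (8 - (-1 - 1*(-6)))*98 = 2 + (8 - (-1 + 6))*98 = 2 + (8 - 1*5)*98 = 2 + (8 - 5)*98 = 2 + 3*98 = 2 + 294 = 296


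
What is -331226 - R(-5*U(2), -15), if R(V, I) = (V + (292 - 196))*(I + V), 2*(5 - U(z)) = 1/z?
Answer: -5254821/16 ≈ -3.2843e+5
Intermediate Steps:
U(z) = 5 - 1/(2*z)
R(V, I) = (96 + V)*(I + V) (R(V, I) = (V + 96)*(I + V) = (96 + V)*(I + V))
-331226 - R(-5*U(2), -15) = -331226 - ((-5*(5 - 1/2/2))**2 + 96*(-15) + 96*(-5*(5 - 1/2/2)) - (-75)*(5 - 1/2/2)) = -331226 - ((-5*(5 - 1/2*1/2))**2 - 1440 + 96*(-5*(5 - 1/2*1/2)) - (-75)*(5 - 1/2*1/2)) = -331226 - ((-5*(5 - 1/4))**2 - 1440 + 96*(-5*(5 - 1/4)) - (-75)*(5 - 1/4)) = -331226 - ((-5*19/4)**2 - 1440 + 96*(-5*19/4) - (-75)*19/4) = -331226 - ((-95/4)**2 - 1440 + 96*(-95/4) - 15*(-95/4)) = -331226 - (9025/16 - 1440 - 2280 + 1425/4) = -331226 - 1*(-44795/16) = -331226 + 44795/16 = -5254821/16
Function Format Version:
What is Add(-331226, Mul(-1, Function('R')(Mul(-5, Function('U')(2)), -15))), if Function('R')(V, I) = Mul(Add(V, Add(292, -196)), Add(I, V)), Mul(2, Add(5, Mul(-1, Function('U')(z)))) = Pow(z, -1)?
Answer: Rational(-5254821, 16) ≈ -3.2843e+5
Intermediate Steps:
Function('U')(z) = Add(5, Mul(Rational(-1, 2), Pow(z, -1)))
Function('R')(V, I) = Mul(Add(96, V), Add(I, V)) (Function('R')(V, I) = Mul(Add(V, 96), Add(I, V)) = Mul(Add(96, V), Add(I, V)))
Add(-331226, Mul(-1, Function('R')(Mul(-5, Function('U')(2)), -15))) = Add(-331226, Mul(-1, Add(Pow(Mul(-5, Add(5, Mul(Rational(-1, 2), Pow(2, -1)))), 2), Mul(96, -15), Mul(96, Mul(-5, Add(5, Mul(Rational(-1, 2), Pow(2, -1))))), Mul(-15, Mul(-5, Add(5, Mul(Rational(-1, 2), Pow(2, -1)))))))) = Add(-331226, Mul(-1, Add(Pow(Mul(-5, Add(5, Mul(Rational(-1, 2), Rational(1, 2)))), 2), -1440, Mul(96, Mul(-5, Add(5, Mul(Rational(-1, 2), Rational(1, 2))))), Mul(-15, Mul(-5, Add(5, Mul(Rational(-1, 2), Rational(1, 2)))))))) = Add(-331226, Mul(-1, Add(Pow(Mul(-5, Add(5, Rational(-1, 4))), 2), -1440, Mul(96, Mul(-5, Add(5, Rational(-1, 4)))), Mul(-15, Mul(-5, Add(5, Rational(-1, 4))))))) = Add(-331226, Mul(-1, Add(Pow(Mul(-5, Rational(19, 4)), 2), -1440, Mul(96, Mul(-5, Rational(19, 4))), Mul(-15, Mul(-5, Rational(19, 4)))))) = Add(-331226, Mul(-1, Add(Pow(Rational(-95, 4), 2), -1440, Mul(96, Rational(-95, 4)), Mul(-15, Rational(-95, 4))))) = Add(-331226, Mul(-1, Add(Rational(9025, 16), -1440, -2280, Rational(1425, 4)))) = Add(-331226, Mul(-1, Rational(-44795, 16))) = Add(-331226, Rational(44795, 16)) = Rational(-5254821, 16)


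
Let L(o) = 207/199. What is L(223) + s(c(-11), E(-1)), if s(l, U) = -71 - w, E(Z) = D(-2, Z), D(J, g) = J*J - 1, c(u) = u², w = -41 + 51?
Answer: -15912/199 ≈ -79.960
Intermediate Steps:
L(o) = 207/199 (L(o) = 207*(1/199) = 207/199)
w = 10
D(J, g) = -1 + J² (D(J, g) = J² - 1 = -1 + J²)
E(Z) = 3 (E(Z) = -1 + (-2)² = -1 + 4 = 3)
s(l, U) = -81 (s(l, U) = -71 - 1*10 = -71 - 10 = -81)
L(223) + s(c(-11), E(-1)) = 207/199 - 81 = -15912/199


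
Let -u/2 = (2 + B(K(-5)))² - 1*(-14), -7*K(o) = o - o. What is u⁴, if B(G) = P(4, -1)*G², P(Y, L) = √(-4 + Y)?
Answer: 1679616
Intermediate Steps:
K(o) = 0 (K(o) = -(o - o)/7 = -⅐*0 = 0)
B(G) = 0 (B(G) = √(-4 + 4)*G² = √0*G² = 0*G² = 0)
u = -36 (u = -2*((2 + 0)² - 1*(-14)) = -2*(2² + 14) = -2*(4 + 14) = -2*18 = -36)
u⁴ = (-36)⁴ = 1679616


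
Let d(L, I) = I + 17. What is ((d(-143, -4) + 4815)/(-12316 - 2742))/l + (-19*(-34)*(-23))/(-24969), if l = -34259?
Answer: 3832473526604/6440404258659 ≈ 0.59507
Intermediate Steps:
d(L, I) = 17 + I
((d(-143, -4) + 4815)/(-12316 - 2742))/l + (-19*(-34)*(-23))/(-24969) = (((17 - 4) + 4815)/(-12316 - 2742))/(-34259) + (-19*(-34)*(-23))/(-24969) = ((13 + 4815)/(-15058))*(-1/34259) + (646*(-23))*(-1/24969) = (4828*(-1/15058))*(-1/34259) - 14858*(-1/24969) = -2414/7529*(-1/34259) + 14858/24969 = 2414/257936011 + 14858/24969 = 3832473526604/6440404258659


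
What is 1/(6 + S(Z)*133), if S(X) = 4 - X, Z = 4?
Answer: ⅙ ≈ 0.16667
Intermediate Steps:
1/(6 + S(Z)*133) = 1/(6 + (4 - 1*4)*133) = 1/(6 + (4 - 4)*133) = 1/(6 + 0*133) = 1/(6 + 0) = 1/6 = ⅙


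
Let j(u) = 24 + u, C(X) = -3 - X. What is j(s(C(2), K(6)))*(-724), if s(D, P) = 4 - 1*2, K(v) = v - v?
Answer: -18824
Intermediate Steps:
K(v) = 0
s(D, P) = 2 (s(D, P) = 4 - 2 = 2)
j(s(C(2), K(6)))*(-724) = (24 + 2)*(-724) = 26*(-724) = -18824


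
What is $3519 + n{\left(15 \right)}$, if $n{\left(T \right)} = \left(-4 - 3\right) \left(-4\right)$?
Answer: $3547$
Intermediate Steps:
$n{\left(T \right)} = 28$ ($n{\left(T \right)} = \left(-7\right) \left(-4\right) = 28$)
$3519 + n{\left(15 \right)} = 3519 + 28 = 3547$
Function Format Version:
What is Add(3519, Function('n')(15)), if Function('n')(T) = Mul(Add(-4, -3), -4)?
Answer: 3547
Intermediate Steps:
Function('n')(T) = 28 (Function('n')(T) = Mul(-7, -4) = 28)
Add(3519, Function('n')(15)) = Add(3519, 28) = 3547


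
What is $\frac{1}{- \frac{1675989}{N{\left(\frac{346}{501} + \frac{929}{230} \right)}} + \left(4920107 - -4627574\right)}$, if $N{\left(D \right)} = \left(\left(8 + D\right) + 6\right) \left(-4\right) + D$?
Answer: $\frac{2695969}{25804626735379} \approx 1.0448 \cdot 10^{-7}$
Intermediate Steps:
$N{\left(D \right)} = -56 - 3 D$ ($N{\left(D \right)} = \left(14 + D\right) \left(-4\right) + D = \left(-56 - 4 D\right) + D = -56 - 3 D$)
$\frac{1}{- \frac{1675989}{N{\left(\frac{346}{501} + \frac{929}{230} \right)}} + \left(4920107 - -4627574\right)} = \frac{1}{- \frac{1675989}{-56 - 3 \left(\frac{346}{501} + \frac{929}{230}\right)} + \left(4920107 - -4627574\right)} = \frac{1}{- \frac{1675989}{-56 - 3 \left(346 \cdot \frac{1}{501} + 929 \cdot \frac{1}{230}\right)} + \left(4920107 + 4627574\right)} = \frac{1}{- \frac{1675989}{-56 - 3 \left(\frac{346}{501} + \frac{929}{230}\right)} + 9547681} = \frac{1}{- \frac{1675989}{-56 - \frac{545009}{38410}} + 9547681} = \frac{1}{- \frac{1675989}{- \frac{2695969}{38410}} + 9547681} = \frac{1}{\left(-1675989\right) \left(- \frac{38410}{2695969}\right) + 9547681} = \frac{1}{\frac{64374737490}{2695969} + 9547681} = \frac{1}{\frac{25804626735379}{2695969}} = \frac{2695969}{25804626735379}$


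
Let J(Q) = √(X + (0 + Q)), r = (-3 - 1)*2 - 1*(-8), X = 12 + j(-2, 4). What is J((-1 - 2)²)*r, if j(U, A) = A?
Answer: 0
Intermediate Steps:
X = 16 (X = 12 + 4 = 16)
r = 0 (r = -4*2 + 8 = -8 + 8 = 0)
J(Q) = √(16 + Q) (J(Q) = √(16 + (0 + Q)) = √(16 + Q))
J((-1 - 2)²)*r = √(16 + (-1 - 2)²)*0 = √(16 + (-3)²)*0 = √(16 + 9)*0 = √25*0 = 5*0 = 0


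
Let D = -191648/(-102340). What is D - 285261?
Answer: -7298354773/25585 ≈ -2.8526e+5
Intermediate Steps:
D = 47912/25585 (D = -191648*(-1/102340) = 47912/25585 ≈ 1.8727)
D - 285261 = 47912/25585 - 285261 = -7298354773/25585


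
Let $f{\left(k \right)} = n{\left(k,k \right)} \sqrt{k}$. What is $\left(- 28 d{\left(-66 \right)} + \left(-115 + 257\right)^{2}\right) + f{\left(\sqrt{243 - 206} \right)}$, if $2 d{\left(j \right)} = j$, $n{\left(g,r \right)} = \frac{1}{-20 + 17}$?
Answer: $21088 - \frac{\sqrt[4]{37}}{3} \approx 21087.0$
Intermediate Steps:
$n{\left(g,r \right)} = - \frac{1}{3}$ ($n{\left(g,r \right)} = \frac{1}{-3} = - \frac{1}{3}$)
$d{\left(j \right)} = \frac{j}{2}$
$f{\left(k \right)} = - \frac{\sqrt{k}}{3}$
$\left(- 28 d{\left(-66 \right)} + \left(-115 + 257\right)^{2}\right) + f{\left(\sqrt{243 - 206} \right)} = \left(- 28 \cdot \frac{1}{2} \left(-66\right) + \left(-115 + 257\right)^{2}\right) - \frac{\sqrt{\sqrt{243 - 206}}}{3} = \left(\left(-28\right) \left(-33\right) + 142^{2}\right) - \frac{\sqrt{\sqrt{37}}}{3} = \left(924 + 20164\right) - \frac{\sqrt[4]{37}}{3} = 21088 - \frac{\sqrt[4]{37}}{3}$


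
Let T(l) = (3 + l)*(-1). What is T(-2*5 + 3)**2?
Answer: 16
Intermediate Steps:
T(l) = -3 - l
T(-2*5 + 3)**2 = (-3 - (-2*5 + 3))**2 = (-3 - (-10 + 3))**2 = (-3 - 1*(-7))**2 = (-3 + 7)**2 = 4**2 = 16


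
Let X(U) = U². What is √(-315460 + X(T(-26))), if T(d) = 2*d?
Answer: 2*I*√78189 ≈ 559.25*I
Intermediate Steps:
√(-315460 + X(T(-26))) = √(-315460 + (2*(-26))²) = √(-315460 + (-52)²) = √(-315460 + 2704) = √(-312756) = 2*I*√78189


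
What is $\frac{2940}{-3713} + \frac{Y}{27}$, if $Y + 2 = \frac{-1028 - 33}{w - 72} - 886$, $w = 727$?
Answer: $- \frac{2215562713}{65664405} \approx -33.741$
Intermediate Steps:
$Y = - \frac{582701}{655}$ ($Y = -2 - \left(886 - \frac{-1028 - 33}{727 - 72}\right) = -2 - \left(886 + \frac{1061}{655}\right) = -2 - \frac{581391}{655} = - \frac{582701}{655} \approx -889.62$)
$\frac{2940}{-3713} + \frac{Y}{27} = \frac{2940}{-3713} - \frac{582701}{655 \cdot 27} = 2940 \left(- \frac{1}{3713}\right) - \frac{582701}{17685} = - \frac{2940}{3713} - \frac{582701}{17685} = - \frac{2215562713}{65664405}$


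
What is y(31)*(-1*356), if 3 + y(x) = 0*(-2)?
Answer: 1068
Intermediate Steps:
y(x) = -3 (y(x) = -3 + 0*(-2) = -3 + 0 = -3)
y(31)*(-1*356) = -(-3)*356 = -3*(-356) = 1068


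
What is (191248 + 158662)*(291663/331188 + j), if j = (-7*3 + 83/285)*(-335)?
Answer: 694410287397205/286026 ≈ 2.4278e+9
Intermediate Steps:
j = 395434/57 (j = (-21 + 83*(1/285))*(-335) = (-21 + 83/285)*(-335) = -5902/285*(-335) = 395434/57 ≈ 6937.4)
(191248 + 158662)*(291663/331188 + j) = (191248 + 158662)*(291663/331188 + 395434/57) = 349910*(291663*(1/331188) + 395434/57) = 349910*(97221/110396 + 395434/57) = 349910*(43659873461/6292572) = 694410287397205/286026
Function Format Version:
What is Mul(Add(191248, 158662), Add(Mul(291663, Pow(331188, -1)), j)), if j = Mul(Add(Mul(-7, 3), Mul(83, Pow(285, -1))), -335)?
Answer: Rational(694410287397205, 286026) ≈ 2.4278e+9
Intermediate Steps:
j = Rational(395434, 57) (j = Mul(Add(-21, Mul(83, Rational(1, 285))), -335) = Mul(Add(-21, Rational(83, 285)), -335) = Mul(Rational(-5902, 285), -335) = Rational(395434, 57) ≈ 6937.4)
Mul(Add(191248, 158662), Add(Mul(291663, Pow(331188, -1)), j)) = Mul(Add(191248, 158662), Add(Mul(291663, Pow(331188, -1)), Rational(395434, 57))) = Mul(349910, Add(Mul(291663, Rational(1, 331188)), Rational(395434, 57))) = Mul(349910, Add(Rational(97221, 110396), Rational(395434, 57))) = Mul(349910, Rational(43659873461, 6292572)) = Rational(694410287397205, 286026)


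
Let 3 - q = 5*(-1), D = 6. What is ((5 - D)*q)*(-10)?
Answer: 80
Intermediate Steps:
q = 8 (q = 3 - 5*(-1) = 3 - 1*(-5) = 3 + 5 = 8)
((5 - D)*q)*(-10) = ((5 - 1*6)*8)*(-10) = ((5 - 6)*8)*(-10) = -1*8*(-10) = -8*(-10) = 80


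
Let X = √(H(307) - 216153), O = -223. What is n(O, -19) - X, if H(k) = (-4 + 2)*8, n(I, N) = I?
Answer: -223 - I*√216169 ≈ -223.0 - 464.94*I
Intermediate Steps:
H(k) = -16 (H(k) = -2*8 = -16)
X = I*√216169 (X = √(-16 - 216153) = √(-216169) = I*√216169 ≈ 464.94*I)
n(O, -19) - X = -223 - I*√216169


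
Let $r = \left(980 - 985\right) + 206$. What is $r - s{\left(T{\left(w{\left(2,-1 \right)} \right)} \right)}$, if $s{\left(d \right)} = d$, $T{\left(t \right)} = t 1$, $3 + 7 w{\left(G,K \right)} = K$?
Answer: $\frac{1411}{7} \approx 201.57$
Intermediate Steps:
$w{\left(G,K \right)} = - \frac{3}{7} + \frac{K}{7}$
$T{\left(t \right)} = t$
$r = 201$ ($r = \left(980 - 985\right) + 206 = -5 + 206 = 201$)
$r - s{\left(T{\left(w{\left(2,-1 \right)} \right)} \right)} = 201 - \left(- \frac{3}{7} + \frac{1}{7} \left(-1\right)\right) = 201 - \left(- \frac{3}{7} - \frac{1}{7}\right) = 201 - - \frac{4}{7} = 201 + \frac{4}{7} = \frac{1411}{7}$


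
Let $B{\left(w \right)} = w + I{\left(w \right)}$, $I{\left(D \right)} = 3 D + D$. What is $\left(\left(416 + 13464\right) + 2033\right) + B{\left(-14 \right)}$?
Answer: $15843$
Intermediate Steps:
$I{\left(D \right)} = 4 D$
$B{\left(w \right)} = 5 w$ ($B{\left(w \right)} = w + 4 w = 5 w$)
$\left(\left(416 + 13464\right) + 2033\right) + B{\left(-14 \right)} = \left(\left(416 + 13464\right) + 2033\right) + 5 \left(-14\right) = \left(13880 + 2033\right) - 70 = 15913 - 70 = 15843$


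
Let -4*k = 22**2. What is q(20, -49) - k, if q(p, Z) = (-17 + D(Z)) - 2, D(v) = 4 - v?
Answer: 155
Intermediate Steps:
k = -121 (k = -1/4*22**2 = -1/4*484 = -121)
q(p, Z) = -15 - Z (q(p, Z) = (-17 + (4 - Z)) - 2 = (-13 - Z) - 2 = -15 - Z)
q(20, -49) - k = (-15 - 1*(-49)) - 1*(-121) = (-15 + 49) + 121 = 34 + 121 = 155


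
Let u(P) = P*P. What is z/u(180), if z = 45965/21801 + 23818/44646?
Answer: 107142067/1313992052100 ≈ 8.1539e-5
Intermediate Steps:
u(P) = P²
z = 428568268/162221241 (z = 45965*(1/21801) + 23818*(1/44646) = 45965/21801 + 11909/22323 = 428568268/162221241 ≈ 2.6419)
z/u(180) = 428568268/(162221241*(180²)) = (428568268/162221241)/32400 = (428568268/162221241)*(1/32400) = 107142067/1313992052100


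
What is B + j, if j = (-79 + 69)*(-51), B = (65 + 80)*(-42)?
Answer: -5580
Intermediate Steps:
B = -6090 (B = 145*(-42) = -6090)
j = 510 (j = -10*(-51) = 510)
B + j = -6090 + 510 = -5580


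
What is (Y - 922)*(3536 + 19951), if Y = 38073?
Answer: 872565537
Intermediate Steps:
(Y - 922)*(3536 + 19951) = (38073 - 922)*(3536 + 19951) = 37151*23487 = 872565537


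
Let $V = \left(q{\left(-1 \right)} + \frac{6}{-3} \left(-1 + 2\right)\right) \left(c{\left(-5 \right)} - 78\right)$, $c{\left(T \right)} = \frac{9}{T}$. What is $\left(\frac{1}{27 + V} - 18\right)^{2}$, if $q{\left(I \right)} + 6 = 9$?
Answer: $\frac{22629049}{69696} \approx 324.68$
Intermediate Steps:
$q{\left(I \right)} = 3$ ($q{\left(I \right)} = -6 + 9 = 3$)
$V = - \frac{399}{5}$ ($V = \left(3 + \frac{6}{-3} \left(-1 + 2\right)\right) \left(\frac{9}{-5} - 78\right) = \left(3 + 6 \left(- \frac{1}{3}\right) 1\right) \left(9 \left(- \frac{1}{5}\right) - 78\right) = \left(3 - 2\right) \left(- \frac{9}{5} - 78\right) = \left(3 - 2\right) \left(- \frac{399}{5}\right) = 1 \left(- \frac{399}{5}\right) = - \frac{399}{5} \approx -79.8$)
$\left(\frac{1}{27 + V} - 18\right)^{2} = \left(\frac{1}{27 - \frac{399}{5}} - 18\right)^{2} = \left(\frac{1}{- \frac{264}{5}} - 18\right)^{2} = \left(- \frac{5}{264} - 18\right)^{2} = \left(- \frac{4757}{264}\right)^{2} = \frac{22629049}{69696}$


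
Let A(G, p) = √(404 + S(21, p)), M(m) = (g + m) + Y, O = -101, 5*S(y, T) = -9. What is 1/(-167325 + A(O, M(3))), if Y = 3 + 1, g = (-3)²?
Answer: -836625/139988276114 - √10055/139988276114 ≈ -5.9771e-6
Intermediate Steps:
S(y, T) = -9/5 (S(y, T) = (⅕)*(-9) = -9/5)
g = 9
Y = 4
M(m) = 13 + m (M(m) = (9 + m) + 4 = 13 + m)
A(G, p) = √10055/5 (A(G, p) = √(404 - 9/5) = √(2011/5) = √10055/5)
1/(-167325 + A(O, M(3))) = 1/(-167325 + √10055/5)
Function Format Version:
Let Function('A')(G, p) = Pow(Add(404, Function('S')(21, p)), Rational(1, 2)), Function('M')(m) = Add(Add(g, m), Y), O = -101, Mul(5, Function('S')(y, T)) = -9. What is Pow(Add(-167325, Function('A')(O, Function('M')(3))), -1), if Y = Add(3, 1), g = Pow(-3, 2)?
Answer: Add(Rational(-836625, 139988276114), Mul(Rational(-1, 139988276114), Pow(10055, Rational(1, 2)))) ≈ -5.9771e-6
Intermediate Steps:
Function('S')(y, T) = Rational(-9, 5) (Function('S')(y, T) = Mul(Rational(1, 5), -9) = Rational(-9, 5))
g = 9
Y = 4
Function('M')(m) = Add(13, m) (Function('M')(m) = Add(Add(9, m), 4) = Add(13, m))
Function('A')(G, p) = Mul(Rational(1, 5), Pow(10055, Rational(1, 2))) (Function('A')(G, p) = Pow(Add(404, Rational(-9, 5)), Rational(1, 2)) = Pow(Rational(2011, 5), Rational(1, 2)) = Mul(Rational(1, 5), Pow(10055, Rational(1, 2))))
Pow(Add(-167325, Function('A')(O, Function('M')(3))), -1) = Pow(Add(-167325, Mul(Rational(1, 5), Pow(10055, Rational(1, 2)))), -1)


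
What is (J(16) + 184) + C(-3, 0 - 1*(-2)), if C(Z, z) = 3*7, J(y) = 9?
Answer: 214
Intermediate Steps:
C(Z, z) = 21
(J(16) + 184) + C(-3, 0 - 1*(-2)) = (9 + 184) + 21 = 193 + 21 = 214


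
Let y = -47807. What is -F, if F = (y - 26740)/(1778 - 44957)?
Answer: -24849/14393 ≈ -1.7265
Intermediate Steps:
F = 24849/14393 (F = (-47807 - 26740)/(1778 - 44957) = -74547/(-43179) = -74547*(-1/43179) = 24849/14393 ≈ 1.7265)
-F = -1*24849/14393 = -24849/14393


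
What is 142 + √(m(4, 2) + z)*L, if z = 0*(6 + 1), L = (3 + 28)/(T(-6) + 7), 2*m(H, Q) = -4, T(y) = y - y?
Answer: 142 + 31*I*√2/7 ≈ 142.0 + 6.2629*I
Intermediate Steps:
T(y) = 0
m(H, Q) = -2 (m(H, Q) = (½)*(-4) = -2)
L = 31/7 (L = (3 + 28)/(0 + 7) = 31/7 ≈ 4.4286)
z = 0 (z = 0*7 = 0)
142 + √(m(4, 2) + z)*L = 142 + √(-2 + 0)*(31/7) = 142 + √(-2)*(31/7) = 142 + (I*√2)*(31/7) = 142 + 31*I*√2/7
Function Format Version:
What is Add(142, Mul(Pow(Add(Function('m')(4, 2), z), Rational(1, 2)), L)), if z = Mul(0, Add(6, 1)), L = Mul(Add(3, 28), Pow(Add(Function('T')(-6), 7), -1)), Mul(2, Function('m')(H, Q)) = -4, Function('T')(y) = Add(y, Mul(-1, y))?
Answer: Add(142, Mul(Rational(31, 7), I, Pow(2, Rational(1, 2)))) ≈ Add(142.00, Mul(6.2629, I))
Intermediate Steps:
Function('T')(y) = 0
Function('m')(H, Q) = -2 (Function('m')(H, Q) = Mul(Rational(1, 2), -4) = -2)
L = Rational(31, 7) (L = Mul(Add(3, 28), Pow(Add(0, 7), -1)) = Mul(31, Pow(7, -1)) = Mul(31, Rational(1, 7)) = Rational(31, 7) ≈ 4.4286)
z = 0 (z = Mul(0, 7) = 0)
Add(142, Mul(Pow(Add(Function('m')(4, 2), z), Rational(1, 2)), L)) = Add(142, Mul(Pow(Add(-2, 0), Rational(1, 2)), Rational(31, 7))) = Add(142, Mul(Pow(-2, Rational(1, 2)), Rational(31, 7))) = Add(142, Mul(Mul(I, Pow(2, Rational(1, 2))), Rational(31, 7))) = Add(142, Mul(Rational(31, 7), I, Pow(2, Rational(1, 2))))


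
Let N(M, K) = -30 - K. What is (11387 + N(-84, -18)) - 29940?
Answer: -18565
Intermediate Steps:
(11387 + N(-84, -18)) - 29940 = (11387 + (-30 - 1*(-18))) - 29940 = (11387 + (-30 + 18)) - 29940 = (11387 - 12) - 29940 = 11375 - 29940 = -18565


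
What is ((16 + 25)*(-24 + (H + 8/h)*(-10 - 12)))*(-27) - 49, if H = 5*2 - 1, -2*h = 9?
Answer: 202409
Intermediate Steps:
h = -9/2 (h = -½*9 = -9/2 ≈ -4.5000)
H = 9 (H = 10 - 1 = 9)
((16 + 25)*(-24 + (H + 8/h)*(-10 - 12)))*(-27) - 49 = ((16 + 25)*(-24 + (9 + 8/(-9/2))*(-10 - 12)))*(-27) - 49 = (41*(-24 + (9 + 8*(-2/9))*(-22)))*(-27) - 49 = (41*(-24 + (9 - 16/9)*(-22)))*(-27) - 49 = (41*(-24 + (65/9)*(-22)))*(-27) - 49 = (41*(-24 - 1430/9))*(-27) - 49 = (41*(-1646/9))*(-27) - 49 = -67486/9*(-27) - 49 = 202458 - 49 = 202409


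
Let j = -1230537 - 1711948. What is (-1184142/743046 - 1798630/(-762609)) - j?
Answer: 277895009093778382/94442261169 ≈ 2.9425e+6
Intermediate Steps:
j = -2942485
(-1184142/743046 - 1798630/(-762609)) - j = (-1184142/743046 - 1798630/(-762609)) - 1*(-2942485) = (-1184142*1/743046 - 1798630*(-1/762609)) + 2942485 = (-197357/123841 + 1798630/762609) + 2942485 = 72237913417/94442261169 + 2942485 = 277895009093778382/94442261169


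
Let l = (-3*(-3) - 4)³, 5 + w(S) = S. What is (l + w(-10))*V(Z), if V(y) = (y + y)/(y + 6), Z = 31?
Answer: 6820/37 ≈ 184.32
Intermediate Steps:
w(S) = -5 + S
V(y) = 2*y/(6 + y) (V(y) = (2*y)/(6 + y) = 2*y/(6 + y))
l = 125 (l = (9 - 4)³ = 5³ = 125)
(l + w(-10))*V(Z) = (125 + (-5 - 10))*(2*31/(6 + 31)) = (125 - 15)*(2*31/37) = 110*(2*31*(1/37)) = 110*(62/37) = 6820/37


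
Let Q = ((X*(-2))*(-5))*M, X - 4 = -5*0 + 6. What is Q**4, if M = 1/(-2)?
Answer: 6250000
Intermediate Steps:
X = 10 (X = 4 + (-5*0 + 6) = 4 + (0 + 6) = 4 + 6 = 10)
M = -1/2 ≈ -0.50000
Q = -50 (Q = ((10*(-2))*(-5))*(-1/2) = -20*(-5)*(-1/2) = 100*(-1/2) = -50)
Q**4 = (-50)**4 = 6250000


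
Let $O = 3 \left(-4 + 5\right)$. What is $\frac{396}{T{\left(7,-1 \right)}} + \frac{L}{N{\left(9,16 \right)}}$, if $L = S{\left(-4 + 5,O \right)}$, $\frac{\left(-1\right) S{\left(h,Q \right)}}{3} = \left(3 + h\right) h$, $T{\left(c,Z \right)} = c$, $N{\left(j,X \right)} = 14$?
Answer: $\frac{390}{7} \approx 55.714$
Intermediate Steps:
$O = 3$ ($O = 3 \cdot 1 = 3$)
$S{\left(h,Q \right)} = - 3 h \left(3 + h\right)$ ($S{\left(h,Q \right)} = - 3 \left(3 + h\right) h = - 3 h \left(3 + h\right)$)
$L = -12$ ($L = - 3 \left(-4 + 5\right) \left(3 + \left(-4 + 5\right)\right) = \left(-3\right) 1 \left(3 + 1\right) = \left(-3\right) 1 \cdot 4 = -12$)
$\frac{396}{T{\left(7,-1 \right)}} + \frac{L}{N{\left(9,16 \right)}} = \frac{396}{7} - \frac{12}{14} = 396 \cdot \frac{1}{7} - \frac{6}{7} = \frac{396}{7} - \frac{6}{7} = \frac{390}{7}$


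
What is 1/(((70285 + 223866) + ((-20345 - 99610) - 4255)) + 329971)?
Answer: 1/499912 ≈ 2.0004e-6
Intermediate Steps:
1/(((70285 + 223866) + ((-20345 - 99610) - 4255)) + 329971) = 1/((294151 + (-119955 - 4255)) + 329971) = 1/((294151 - 124210) + 329971) = 1/(169941 + 329971) = 1/499912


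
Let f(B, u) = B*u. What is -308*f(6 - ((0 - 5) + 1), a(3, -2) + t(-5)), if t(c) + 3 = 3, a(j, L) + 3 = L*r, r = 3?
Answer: 27720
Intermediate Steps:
a(j, L) = -3 + 3*L (a(j, L) = -3 + L*3 = -3 + 3*L)
t(c) = 0 (t(c) = -3 + 3 = 0)
-308*f(6 - ((0 - 5) + 1), a(3, -2) + t(-5)) = -308*(6 - ((0 - 5) + 1))*((-3 + 3*(-2)) + 0) = -308*(6 - (-5 + 1))*((-3 - 6) + 0) = -308*(6 - 1*(-4))*(-9 + 0) = -308*(6 + 4)*(-9) = -3080*(-9) = -308*(-90) = 27720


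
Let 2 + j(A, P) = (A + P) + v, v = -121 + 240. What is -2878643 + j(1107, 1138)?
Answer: -2876281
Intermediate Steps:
v = 119
j(A, P) = 117 + A + P (j(A, P) = -2 + ((A + P) + 119) = -2 + (119 + A + P) = 117 + A + P)
-2878643 + j(1107, 1138) = -2878643 + (117 + 1107 + 1138) = -2878643 + 2362 = -2876281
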